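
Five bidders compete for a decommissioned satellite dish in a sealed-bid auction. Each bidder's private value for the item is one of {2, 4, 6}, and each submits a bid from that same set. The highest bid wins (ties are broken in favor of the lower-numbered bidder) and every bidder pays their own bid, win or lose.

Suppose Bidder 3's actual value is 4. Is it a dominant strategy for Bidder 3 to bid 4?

Consider the case where Bidder 1 bids 2, Bidder 2 bids 2, Bidder 4 bids 2 and Bidder 5 bids 6.
Truthful bid 4: loses but pays 4, utility -4.
Bid 2 instead: loses but pays 2, utility -2.
Since -2 > -4, bidding 2 is strictly better here, so truthful bidding is not dominant.

No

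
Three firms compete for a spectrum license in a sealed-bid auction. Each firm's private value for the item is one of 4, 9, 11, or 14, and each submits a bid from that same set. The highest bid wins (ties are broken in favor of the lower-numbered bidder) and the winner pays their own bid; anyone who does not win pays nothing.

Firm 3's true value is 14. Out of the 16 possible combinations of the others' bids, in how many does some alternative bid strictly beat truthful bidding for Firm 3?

4

Others bid (4, 4): truth gives 0; bid 9 gives 5 > 0. Violating.
Others bid (4, 9): truth gives 0; bid 11 gives 3 > 0. Violating.
Others bid (9, 4): truth gives 0; bid 11 gives 3 > 0. Violating.
Others bid (9, 9): truth gives 0; bid 11 gives 3 > 0. Violating.
Others bid (4, 11): truth gives 0; no alternative beats it.
Others bid (4, 14): truth gives 0; no alternative beats it.
(Checking all 16 profiles: 4 have a profitable deviation, 12 do not.)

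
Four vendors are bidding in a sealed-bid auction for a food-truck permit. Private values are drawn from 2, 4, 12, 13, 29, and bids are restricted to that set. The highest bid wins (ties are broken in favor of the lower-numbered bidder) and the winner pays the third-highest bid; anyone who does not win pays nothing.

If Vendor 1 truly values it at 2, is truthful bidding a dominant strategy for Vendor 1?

Yes

Check each profile of the others' bids and compare truth against every alternative bid.
Others bid (2, 4, 4): truth gives 0, best alternative gives -2.
Others bid (4, 2, 4): truth gives 0, best alternative gives -2.
Others bid (4, 4, 2): truth gives 0, best alternative gives -2.
Others bid (4, 4, 4): truth gives 0, best alternative gives -2.
Others bid (2, 2, 2): truth gives 0, best alternative gives 0.
Others bid (2, 2, 4): truth gives 0, best alternative gives 0.
(Remaining 119 profiles checked similarly; truth is weakly best in each.)
In every case the truthful bid is at least as good as any alternative, so it is a dominant strategy.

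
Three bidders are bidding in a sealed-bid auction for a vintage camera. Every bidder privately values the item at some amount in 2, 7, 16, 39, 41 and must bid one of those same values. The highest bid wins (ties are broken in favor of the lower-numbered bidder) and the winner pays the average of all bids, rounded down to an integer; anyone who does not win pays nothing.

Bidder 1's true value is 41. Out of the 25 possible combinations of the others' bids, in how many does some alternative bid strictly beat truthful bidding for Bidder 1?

15

Others bid (2, 2): truth gives 26; bid 2 gives 39 > 26. Violating.
Others bid (2, 7): truth gives 25; bid 7 gives 36 > 25. Violating.
Others bid (2, 16): truth gives 22; bid 16 gives 30 > 22. Violating.
Others bid (2, 39): truth gives 14; bid 39 gives 15 > 14. Violating.
Others bid (2, 41): truth gives 13; no alternative beats it.
Others bid (7, 41): truth gives 12; no alternative beats it.
(Checking all 25 profiles: 15 have a profitable deviation, 10 do not.)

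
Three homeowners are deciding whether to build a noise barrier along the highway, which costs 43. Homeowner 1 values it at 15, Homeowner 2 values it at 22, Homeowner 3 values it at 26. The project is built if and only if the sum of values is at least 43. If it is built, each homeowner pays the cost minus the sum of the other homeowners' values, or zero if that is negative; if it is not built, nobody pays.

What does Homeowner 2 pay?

2

Total value 63 ≥ cost 43, so the project is built.
The other homeowners' values sum to 41.
Cost minus that sum is 43 - 41 = 2.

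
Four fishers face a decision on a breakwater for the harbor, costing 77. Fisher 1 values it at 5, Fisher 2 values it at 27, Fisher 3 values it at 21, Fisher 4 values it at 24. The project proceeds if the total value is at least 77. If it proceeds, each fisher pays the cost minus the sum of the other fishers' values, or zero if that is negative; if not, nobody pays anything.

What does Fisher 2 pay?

Total value 77 ≥ cost 77, so the project is built.
The other fishers' values sum to 50.
Cost minus that sum is 77 - 50 = 27.

27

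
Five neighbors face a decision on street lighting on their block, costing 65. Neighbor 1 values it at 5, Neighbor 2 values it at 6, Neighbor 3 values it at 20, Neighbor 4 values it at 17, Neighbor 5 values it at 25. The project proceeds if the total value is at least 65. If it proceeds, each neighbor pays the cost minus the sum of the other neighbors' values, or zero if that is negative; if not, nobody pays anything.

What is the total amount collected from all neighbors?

38

Total value 73 ≥ cost 65, so it is built.
Neighbor 1: others sum to 68; max(0, 65 - 68) = 0.
Neighbor 2: others sum to 67; max(0, 65 - 67) = 0.
Neighbor 3: others sum to 53; max(0, 65 - 53) = 12.
Neighbor 4: others sum to 56; max(0, 65 - 56) = 9.
Neighbor 5: others sum to 48; max(0, 65 - 48) = 17.
Total collected = 0 + 0 + 12 + 9 + 17 = 38.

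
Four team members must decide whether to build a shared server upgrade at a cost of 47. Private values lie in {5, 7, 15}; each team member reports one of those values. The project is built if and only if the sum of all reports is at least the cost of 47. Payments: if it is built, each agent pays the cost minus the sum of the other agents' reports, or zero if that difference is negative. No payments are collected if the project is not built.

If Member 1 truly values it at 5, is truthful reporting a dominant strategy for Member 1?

Yes

Check each profile of the others' reports and compare truth against every alternative report.
Others report (15, 15, 15): truth gives 3, best alternative gives 3.
Others report (5, 5, 5): truth gives 0, best alternative gives 0.
Others report (5, 5, 7): truth gives 0, best alternative gives 0.
Others report (5, 5, 15): truth gives 0, best alternative gives 0.
Others report (5, 7, 5): truth gives 0, best alternative gives 0.
Others report (5, 7, 7): truth gives 0, best alternative gives 0.
(Remaining 21 profiles checked similarly; truth is weakly best in each.)
In every case the truthful report is at least as good as any alternative, so it is a dominant strategy.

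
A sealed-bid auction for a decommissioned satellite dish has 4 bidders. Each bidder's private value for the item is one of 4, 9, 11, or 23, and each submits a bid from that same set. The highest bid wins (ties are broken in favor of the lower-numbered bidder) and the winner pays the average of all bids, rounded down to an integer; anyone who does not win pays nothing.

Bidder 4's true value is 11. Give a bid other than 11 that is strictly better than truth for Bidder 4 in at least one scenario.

Suppose Bidder 1 bids 4, Bidder 2 bids 4 and Bidder 3 bids 11.
Bid 11: loses, pays 0, utility 0.
Bid 23: wins, pays 10, utility 11 - 10 = 1.
So bidding 23 beats truth here (1 > 0).

23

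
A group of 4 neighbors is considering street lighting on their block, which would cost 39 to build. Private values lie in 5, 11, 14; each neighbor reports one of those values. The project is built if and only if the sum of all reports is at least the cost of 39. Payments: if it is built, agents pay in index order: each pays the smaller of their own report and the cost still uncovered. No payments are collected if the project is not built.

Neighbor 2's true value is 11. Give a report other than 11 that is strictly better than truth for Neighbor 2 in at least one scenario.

5

Suppose Neighbor 1 reports 11, Neighbor 3 reports 11 and Neighbor 4 reports 14.
Report 11: project built, pays 11, utility 11 - 11 = 0.
Report 5: project built, pays 5, utility 11 - 5 = 6.
So reporting 5 beats truth here (6 > 0).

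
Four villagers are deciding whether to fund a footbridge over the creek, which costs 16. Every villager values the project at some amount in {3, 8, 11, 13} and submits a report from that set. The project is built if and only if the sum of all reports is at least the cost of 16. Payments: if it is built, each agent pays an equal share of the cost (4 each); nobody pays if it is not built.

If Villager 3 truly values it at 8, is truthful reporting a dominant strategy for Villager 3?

Yes

Check each profile of the others' reports and compare truth against every alternative report.
Others report (3, 3, 3): truth gives 4, best alternative gives 4.
Others report (3, 3, 8): truth gives 4, best alternative gives 4.
Others report (3, 3, 11): truth gives 4, best alternative gives 4.
Others report (3, 3, 13): truth gives 4, best alternative gives 4.
Others report (3, 8, 3): truth gives 4, best alternative gives 4.
Others report (3, 8, 8): truth gives 4, best alternative gives 4.
(Remaining 58 profiles checked similarly; truth is weakly best in each.)
In every case the truthful report is at least as good as any alternative, so it is a dominant strategy.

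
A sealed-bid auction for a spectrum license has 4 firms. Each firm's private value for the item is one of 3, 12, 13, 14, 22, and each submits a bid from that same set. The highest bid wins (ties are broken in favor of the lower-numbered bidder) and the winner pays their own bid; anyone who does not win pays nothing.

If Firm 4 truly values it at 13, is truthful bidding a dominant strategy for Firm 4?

Consider the case where Firm 1 bids 3, Firm 2 bids 3 and Firm 3 bids 3.
Truthful bid 13: wins, pays 13, utility 13 - 13 = 0.
Bid 12 instead: wins, pays 12, utility 13 - 12 = 1.
Since 1 > 0, bidding 12 is strictly better here, so truthful bidding is not dominant.

No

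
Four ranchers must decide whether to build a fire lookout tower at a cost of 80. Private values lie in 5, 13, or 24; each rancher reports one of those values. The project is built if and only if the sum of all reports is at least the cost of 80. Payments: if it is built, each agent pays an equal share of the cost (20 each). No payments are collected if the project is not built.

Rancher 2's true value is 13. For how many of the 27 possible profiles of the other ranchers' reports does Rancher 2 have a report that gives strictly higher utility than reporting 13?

1

Others report (24, 24, 24): truth gives -7; report 5 gives 0 > -7. Violating.
Others report (5, 5, 5): truth gives 0; no alternative beats it.
Others report (5, 5, 13): truth gives 0; no alternative beats it.
(Checking all 27 profiles: 1 has a profitable deviation, 26 do not.)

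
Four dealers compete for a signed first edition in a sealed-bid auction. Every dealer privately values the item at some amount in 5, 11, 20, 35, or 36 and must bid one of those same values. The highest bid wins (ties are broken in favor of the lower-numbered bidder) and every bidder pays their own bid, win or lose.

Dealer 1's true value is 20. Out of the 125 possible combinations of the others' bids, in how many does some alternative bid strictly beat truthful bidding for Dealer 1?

106

Others bid (5, 5, 5): truth gives 0; bid 5 gives 15 > 0. Violating.
Others bid (5, 5, 11): truth gives 0; bid 11 gives 9 > 0. Violating.
Others bid (5, 5, 35): truth gives -20; bid 5 gives -5 > -20. Violating.
Others bid (5, 5, 36): truth gives -20; bid 5 gives -5 > -20. Violating.
Others bid (5, 5, 20): truth gives 0; no alternative beats it.
Others bid (5, 11, 20): truth gives 0; no alternative beats it.
(Checking all 125 profiles: 106 have a profitable deviation, 19 do not.)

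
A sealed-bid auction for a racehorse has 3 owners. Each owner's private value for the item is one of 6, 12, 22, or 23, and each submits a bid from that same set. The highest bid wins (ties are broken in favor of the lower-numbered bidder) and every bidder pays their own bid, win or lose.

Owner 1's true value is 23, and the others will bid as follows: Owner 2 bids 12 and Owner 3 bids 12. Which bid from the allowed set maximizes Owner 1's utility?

Bid 6: loses but pays 6, utility -6.
Bid 12: wins, pays 12, utility 23 - 12 = 11.
Bid 22: wins, pays 22, utility 23 - 22 = 1.
Bid 23: wins, pays 23, utility 23 - 23 = 0.
The best choice is 12 with utility 11.

12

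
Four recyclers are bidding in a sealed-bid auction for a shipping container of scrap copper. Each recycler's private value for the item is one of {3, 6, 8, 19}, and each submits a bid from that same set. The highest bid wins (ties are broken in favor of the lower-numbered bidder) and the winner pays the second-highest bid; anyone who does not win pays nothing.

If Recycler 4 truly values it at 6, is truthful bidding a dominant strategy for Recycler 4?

Yes

Check each profile of the others' bids and compare truth against every alternative bid.
Others bid (3, 3, 3): truth gives 3, best alternative gives 3.
Others bid (3, 3, 6): truth gives 0, best alternative gives 0.
Others bid (3, 3, 8): truth gives 0, best alternative gives 0.
Others bid (3, 3, 19): truth gives 0, best alternative gives 0.
Others bid (3, 6, 3): truth gives 0, best alternative gives 0.
Others bid (3, 6, 6): truth gives 0, best alternative gives 0.
(Remaining 58 profiles checked similarly; truth is weakly best in each.)
In every case the truthful bid is at least as good as any alternative, so it is a dominant strategy.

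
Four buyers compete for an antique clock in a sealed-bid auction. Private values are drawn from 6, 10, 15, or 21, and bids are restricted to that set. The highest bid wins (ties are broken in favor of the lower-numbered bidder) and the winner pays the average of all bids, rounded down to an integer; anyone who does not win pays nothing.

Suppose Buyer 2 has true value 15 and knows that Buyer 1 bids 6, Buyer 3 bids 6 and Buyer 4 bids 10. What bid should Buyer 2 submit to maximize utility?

10

Bid 6: loses, pays 0, utility 0.
Bid 10: wins, pays 8, utility 15 - 8 = 7.
Bid 15: wins, pays 9, utility 15 - 9 = 6.
Bid 21: wins, pays 10, utility 15 - 10 = 5.
The best choice is 10 with utility 7.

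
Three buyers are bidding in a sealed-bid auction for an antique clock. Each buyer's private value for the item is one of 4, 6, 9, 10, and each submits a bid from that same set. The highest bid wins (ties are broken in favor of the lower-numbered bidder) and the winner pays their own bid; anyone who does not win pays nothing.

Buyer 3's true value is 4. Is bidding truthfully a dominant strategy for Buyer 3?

Check each profile of the others' bids and compare truth against every alternative bid.
Others bid (4, 4): truth gives 0, best alternative gives -2.
Others bid (4, 6): truth gives 0, best alternative gives 0.
Others bid (4, 9): truth gives 0, best alternative gives 0.
Others bid (4, 10): truth gives 0, best alternative gives 0.
Others bid (6, 4): truth gives 0, best alternative gives 0.
Others bid (6, 6): truth gives 0, best alternative gives 0.
(Remaining 10 profiles checked similarly; truth is weakly best in each.)
In every case the truthful bid is at least as good as any alternative, so it is a dominant strategy.

Yes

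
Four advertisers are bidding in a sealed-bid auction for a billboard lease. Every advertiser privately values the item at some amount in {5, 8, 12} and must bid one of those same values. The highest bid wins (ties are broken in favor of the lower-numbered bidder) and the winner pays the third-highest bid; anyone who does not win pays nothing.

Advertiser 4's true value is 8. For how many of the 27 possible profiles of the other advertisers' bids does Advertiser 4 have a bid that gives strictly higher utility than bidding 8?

3

Others bid (5, 5, 8): truth gives 0; bid 12 gives 3 > 0. Violating.
Others bid (5, 8, 5): truth gives 0; bid 12 gives 3 > 0. Violating.
Others bid (8, 5, 5): truth gives 0; bid 12 gives 3 > 0. Violating.
Others bid (5, 5, 5): truth gives 3; no alternative beats it.
Others bid (5, 5, 12): truth gives 0; no alternative beats it.
(Checking all 27 profiles: 3 have a profitable deviation, 24 do not.)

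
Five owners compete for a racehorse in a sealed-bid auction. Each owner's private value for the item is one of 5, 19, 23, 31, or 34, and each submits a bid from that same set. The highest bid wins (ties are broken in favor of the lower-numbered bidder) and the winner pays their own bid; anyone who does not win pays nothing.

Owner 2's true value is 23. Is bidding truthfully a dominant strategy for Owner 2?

No

Consider the case where Owner 1 bids 5, Owner 3 bids 5, Owner 4 bids 5 and Owner 5 bids 5.
Truthful bid 23: wins, pays 23, utility 23 - 23 = 0.
Bid 19 instead: wins, pays 19, utility 23 - 19 = 4.
Since 4 > 0, bidding 19 is strictly better here, so truthful bidding is not dominant.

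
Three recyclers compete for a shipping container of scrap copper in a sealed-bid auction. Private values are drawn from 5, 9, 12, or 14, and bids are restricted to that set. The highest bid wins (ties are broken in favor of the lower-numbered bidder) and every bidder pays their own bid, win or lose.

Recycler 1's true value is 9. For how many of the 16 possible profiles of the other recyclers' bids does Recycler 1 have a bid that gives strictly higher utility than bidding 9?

13

Others bid (5, 5): truth gives 0; bid 5 gives 4 > 0. Violating.
Others bid (5, 12): truth gives -9; bid 12 gives -3 > -9. Violating.
Others bid (5, 14): truth gives -9; bid 5 gives -5 > -9. Violating.
Others bid (9, 12): truth gives -9; bid 12 gives -3 > -9. Violating.
Others bid (5, 9): truth gives 0; no alternative beats it.
Others bid (9, 5): truth gives 0; no alternative beats it.
(Checking all 16 profiles: 13 have a profitable deviation, 3 do not.)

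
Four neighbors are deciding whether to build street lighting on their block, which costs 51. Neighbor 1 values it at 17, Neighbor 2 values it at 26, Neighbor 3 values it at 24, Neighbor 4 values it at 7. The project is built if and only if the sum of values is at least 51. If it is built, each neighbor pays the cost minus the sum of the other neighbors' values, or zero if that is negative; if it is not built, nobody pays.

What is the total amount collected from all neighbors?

Total value 74 ≥ cost 51, so it is built.
Neighbor 1: others sum to 57; max(0, 51 - 57) = 0.
Neighbor 2: others sum to 48; max(0, 51 - 48) = 3.
Neighbor 3: others sum to 50; max(0, 51 - 50) = 1.
Neighbor 4: others sum to 67; max(0, 51 - 67) = 0.
Total collected = 0 + 3 + 1 + 0 = 4.

4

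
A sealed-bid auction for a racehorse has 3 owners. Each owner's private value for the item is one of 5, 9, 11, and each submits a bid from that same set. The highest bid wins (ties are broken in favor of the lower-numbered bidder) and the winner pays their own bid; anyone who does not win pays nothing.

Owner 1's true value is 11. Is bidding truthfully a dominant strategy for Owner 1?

No

Consider the case where Owner 2 bids 5 and Owner 3 bids 5.
Truthful bid 11: wins, pays 11, utility 11 - 11 = 0.
Bid 5 instead: wins, pays 5, utility 11 - 5 = 6.
Since 6 > 0, bidding 5 is strictly better here, so truthful bidding is not dominant.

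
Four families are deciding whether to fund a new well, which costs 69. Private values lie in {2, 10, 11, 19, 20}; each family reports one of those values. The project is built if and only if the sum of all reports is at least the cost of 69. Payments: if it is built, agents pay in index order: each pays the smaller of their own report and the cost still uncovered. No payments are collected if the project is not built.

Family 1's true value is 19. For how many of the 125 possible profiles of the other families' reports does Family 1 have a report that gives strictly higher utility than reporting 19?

7

Others report (19, 19, 20): truth gives 0; report 11 gives 8 > 0. Violating.
Others report (19, 20, 19): truth gives 0; report 11 gives 8 > 0. Violating.
Others report (19, 20, 20): truth gives 0; report 10 gives 9 > 0. Violating.
Others report (20, 19, 19): truth gives 0; report 11 gives 8 > 0. Violating.
Others report (2, 2, 2): truth gives 0; no alternative beats it.
Others report (2, 2, 10): truth gives 0; no alternative beats it.
(Checking all 125 profiles: 7 have a profitable deviation, 118 do not.)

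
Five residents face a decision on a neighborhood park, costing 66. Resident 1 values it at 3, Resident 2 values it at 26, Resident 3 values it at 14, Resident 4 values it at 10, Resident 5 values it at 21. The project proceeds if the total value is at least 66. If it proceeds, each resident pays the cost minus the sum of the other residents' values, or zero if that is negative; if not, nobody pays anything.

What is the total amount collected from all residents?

39

Total value 74 ≥ cost 66, so it is built.
Resident 1: others sum to 71; max(0, 66 - 71) = 0.
Resident 2: others sum to 48; max(0, 66 - 48) = 18.
Resident 3: others sum to 60; max(0, 66 - 60) = 6.
Resident 4: others sum to 64; max(0, 66 - 64) = 2.
Resident 5: others sum to 53; max(0, 66 - 53) = 13.
Total collected = 0 + 18 + 6 + 2 + 13 = 39.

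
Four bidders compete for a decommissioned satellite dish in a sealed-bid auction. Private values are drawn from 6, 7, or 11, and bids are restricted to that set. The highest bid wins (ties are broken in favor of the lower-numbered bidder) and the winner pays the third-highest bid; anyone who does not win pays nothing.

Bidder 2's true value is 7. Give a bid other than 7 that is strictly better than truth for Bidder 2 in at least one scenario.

11

Suppose Bidder 1 bids 6, Bidder 3 bids 6 and Bidder 4 bids 11.
Bid 7: loses, pays 0, utility 0.
Bid 11: wins, pays 6, utility 7 - 6 = 1.
So bidding 11 beats truth here (1 > 0).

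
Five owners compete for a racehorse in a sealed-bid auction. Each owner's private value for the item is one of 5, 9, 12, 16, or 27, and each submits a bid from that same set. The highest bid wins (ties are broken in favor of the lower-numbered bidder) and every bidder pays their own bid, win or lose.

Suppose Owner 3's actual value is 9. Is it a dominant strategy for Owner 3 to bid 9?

No

Consider the case where Owner 1 bids 5, Owner 2 bids 5, Owner 4 bids 5 and Owner 5 bids 12.
Truthful bid 9: loses but pays 9, utility -9.
Bid 5 instead: loses but pays 5, utility -5.
Since -5 > -9, bidding 5 is strictly better here, so truthful bidding is not dominant.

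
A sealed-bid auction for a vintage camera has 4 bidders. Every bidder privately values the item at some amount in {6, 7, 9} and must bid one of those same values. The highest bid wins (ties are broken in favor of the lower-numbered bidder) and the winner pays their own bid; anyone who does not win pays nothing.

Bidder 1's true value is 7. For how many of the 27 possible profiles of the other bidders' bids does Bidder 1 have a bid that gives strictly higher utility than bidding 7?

1

Others bid (6, 6, 6): truth gives 0; bid 6 gives 1 > 0. Violating.
Others bid (6, 6, 7): truth gives 0; no alternative beats it.
Others bid (6, 6, 9): truth gives 0; no alternative beats it.
(Checking all 27 profiles: 1 has a profitable deviation, 26 do not.)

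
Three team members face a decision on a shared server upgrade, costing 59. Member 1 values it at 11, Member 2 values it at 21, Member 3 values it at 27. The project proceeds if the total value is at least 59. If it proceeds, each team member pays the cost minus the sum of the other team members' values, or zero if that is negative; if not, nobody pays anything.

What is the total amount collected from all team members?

59

Total value 59 ≥ cost 59, so it is built.
Member 1: others sum to 48; max(0, 59 - 48) = 11.
Member 2: others sum to 38; max(0, 59 - 38) = 21.
Member 3: others sum to 32; max(0, 59 - 32) = 27.
Total collected = 11 + 21 + 27 = 59.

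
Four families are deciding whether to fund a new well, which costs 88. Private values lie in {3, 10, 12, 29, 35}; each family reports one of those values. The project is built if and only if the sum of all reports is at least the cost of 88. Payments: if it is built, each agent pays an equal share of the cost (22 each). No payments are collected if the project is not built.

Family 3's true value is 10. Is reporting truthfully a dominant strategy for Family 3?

No

Consider the case where Family 1 reports 10, Family 2 reports 35 and Family 4 reports 35.
Truthful report 10: project built, pays 22, utility 10 - 22 = -12.
Report 3 instead: project not built, utility 0.
Since 0 > -12, reporting 3 is strictly better here, so truthful reporting is not dominant.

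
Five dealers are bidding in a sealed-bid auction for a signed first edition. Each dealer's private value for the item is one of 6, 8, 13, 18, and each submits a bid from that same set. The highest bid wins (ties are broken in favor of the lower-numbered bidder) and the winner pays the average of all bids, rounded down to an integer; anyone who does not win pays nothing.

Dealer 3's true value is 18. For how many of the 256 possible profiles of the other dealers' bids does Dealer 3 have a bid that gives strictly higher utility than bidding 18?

36

Others bid (6, 6, 6, 6): truth gives 10; bid 8 gives 12 > 10. Violating.
Others bid (6, 6, 6, 8): truth gives 10; bid 8 gives 12 > 10. Violating.
Others bid (6, 6, 6, 13): truth gives 9; bid 13 gives 10 > 9. Violating.
Others bid (6, 6, 8, 6): truth gives 10; bid 8 gives 12 > 10. Violating.
Others bid (6, 6, 6, 18): truth gives 8; no alternative beats it.
Others bid (6, 6, 8, 18): truth gives 7; no alternative beats it.
(Checking all 256 profiles: 36 have a profitable deviation, 220 do not.)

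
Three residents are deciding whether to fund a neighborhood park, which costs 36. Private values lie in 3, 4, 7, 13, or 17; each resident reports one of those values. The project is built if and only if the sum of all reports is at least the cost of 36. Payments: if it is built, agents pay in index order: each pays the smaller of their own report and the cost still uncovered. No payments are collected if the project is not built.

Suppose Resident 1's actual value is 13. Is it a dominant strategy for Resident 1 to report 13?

No

Consider the case where Resident 2 reports 13 and Resident 3 reports 17.
Truthful report 13: project built, pays 13, utility 13 - 13 = 0.
Report 7 instead: project built, pays 7, utility 13 - 7 = 6.
Since 6 > 0, reporting 7 is strictly better here, so truthful reporting is not dominant.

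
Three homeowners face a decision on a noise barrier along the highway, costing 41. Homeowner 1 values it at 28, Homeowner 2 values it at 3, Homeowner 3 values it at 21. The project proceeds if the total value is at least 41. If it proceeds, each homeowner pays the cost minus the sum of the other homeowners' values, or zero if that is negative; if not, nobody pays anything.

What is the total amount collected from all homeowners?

Total value 52 ≥ cost 41, so it is built.
Homeowner 1: others sum to 24; max(0, 41 - 24) = 17.
Homeowner 2: others sum to 49; max(0, 41 - 49) = 0.
Homeowner 3: others sum to 31; max(0, 41 - 31) = 10.
Total collected = 17 + 0 + 10 = 27.

27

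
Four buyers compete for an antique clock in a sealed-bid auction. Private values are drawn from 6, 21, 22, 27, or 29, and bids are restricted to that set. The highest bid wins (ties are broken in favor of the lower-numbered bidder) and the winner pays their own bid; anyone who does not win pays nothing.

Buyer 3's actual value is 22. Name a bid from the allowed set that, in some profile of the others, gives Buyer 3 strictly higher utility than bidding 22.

Suppose Buyer 1 bids 6, Buyer 2 bids 6 and Buyer 4 bids 6.
Bid 22: wins, pays 22, utility 22 - 22 = 0.
Bid 21: wins, pays 21, utility 22 - 21 = 1.
So bidding 21 beats truth here (1 > 0).

21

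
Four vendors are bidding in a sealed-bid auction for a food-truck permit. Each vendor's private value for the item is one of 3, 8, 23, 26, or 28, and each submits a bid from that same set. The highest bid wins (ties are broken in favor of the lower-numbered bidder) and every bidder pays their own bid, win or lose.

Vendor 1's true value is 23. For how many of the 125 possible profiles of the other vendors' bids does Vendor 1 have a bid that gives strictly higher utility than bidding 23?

Others bid (3, 3, 3): truth gives 0; bid 3 gives 20 > 0. Violating.
Others bid (3, 3, 8): truth gives 0; bid 8 gives 15 > 0. Violating.
Others bid (3, 3, 26): truth gives -23; bid 3 gives -3 > -23. Violating.
Others bid (3, 3, 28): truth gives -23; bid 3 gives -3 > -23. Violating.
Others bid (3, 3, 23): truth gives 0; no alternative beats it.
Others bid (3, 8, 23): truth gives 0; no alternative beats it.
(Checking all 125 profiles: 106 have a profitable deviation, 19 do not.)

106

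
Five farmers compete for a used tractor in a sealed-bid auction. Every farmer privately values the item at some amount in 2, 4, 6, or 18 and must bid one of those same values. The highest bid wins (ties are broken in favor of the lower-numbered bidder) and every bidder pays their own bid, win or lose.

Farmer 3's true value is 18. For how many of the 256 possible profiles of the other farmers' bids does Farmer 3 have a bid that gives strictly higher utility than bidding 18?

Others bid (2, 2, 2, 2): truth gives 0; bid 4 gives 14 > 0. Violating.
Others bid (2, 2, 2, 4): truth gives 0; bid 4 gives 14 > 0. Violating.
Others bid (2, 2, 2, 6): truth gives 0; bid 6 gives 12 > 0. Violating.
Others bid (2, 2, 4, 2): truth gives 0; bid 4 gives 14 > 0. Violating.
Others bid (2, 2, 2, 18): truth gives 0; no alternative beats it.
Others bid (2, 2, 4, 18): truth gives 0; no alternative beats it.
(Checking all 256 profiles: 148 have a profitable deviation, 108 do not.)

148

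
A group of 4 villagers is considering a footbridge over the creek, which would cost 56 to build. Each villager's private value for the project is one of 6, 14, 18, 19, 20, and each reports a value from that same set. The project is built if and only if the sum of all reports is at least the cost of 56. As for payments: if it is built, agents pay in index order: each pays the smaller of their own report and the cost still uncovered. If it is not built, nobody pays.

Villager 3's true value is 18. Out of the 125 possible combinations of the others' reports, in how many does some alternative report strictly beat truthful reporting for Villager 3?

Others report (6, 18, 18): truth gives 0; report 14 gives 4 > 0. Violating.
Others report (6, 18, 19): truth gives 0; report 14 gives 4 > 0. Violating.
Others report (6, 18, 20): truth gives 0; report 14 gives 4 > 0. Violating.
Others report (6, 19, 18): truth gives 0; report 14 gives 4 > 0. Violating.
Others report (6, 6, 6): truth gives 0; no alternative beats it.
Others report (6, 6, 14): truth gives 0; no alternative beats it.
(Checking all 125 profiles: 91 have a profitable deviation, 34 do not.)

91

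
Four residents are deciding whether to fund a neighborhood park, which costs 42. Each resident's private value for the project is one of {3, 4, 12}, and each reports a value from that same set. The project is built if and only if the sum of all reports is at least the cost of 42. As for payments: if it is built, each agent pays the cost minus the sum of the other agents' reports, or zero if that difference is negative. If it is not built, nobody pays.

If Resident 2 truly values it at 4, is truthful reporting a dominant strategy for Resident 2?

Yes

Check each profile of the others' reports and compare truth against every alternative report.
Others report (3, 3, 3): truth gives 0, best alternative gives 0.
Others report (3, 3, 4): truth gives 0, best alternative gives 0.
Others report (3, 3, 12): truth gives 0, best alternative gives 0.
Others report (3, 4, 3): truth gives 0, best alternative gives 0.
Others report (3, 4, 4): truth gives 0, best alternative gives 0.
Others report (3, 4, 12): truth gives 0, best alternative gives 0.
(Remaining 21 profiles checked similarly; truth is weakly best in each.)
In every case the truthful report is at least as good as any alternative, so it is a dominant strategy.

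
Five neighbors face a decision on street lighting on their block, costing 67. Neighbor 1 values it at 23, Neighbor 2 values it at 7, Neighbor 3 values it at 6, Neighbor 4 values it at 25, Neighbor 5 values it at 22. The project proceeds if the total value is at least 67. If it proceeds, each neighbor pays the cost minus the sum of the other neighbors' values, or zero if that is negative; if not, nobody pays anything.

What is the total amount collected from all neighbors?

Total value 83 ≥ cost 67, so it is built.
Neighbor 1: others sum to 60; max(0, 67 - 60) = 7.
Neighbor 2: others sum to 76; max(0, 67 - 76) = 0.
Neighbor 3: others sum to 77; max(0, 67 - 77) = 0.
Neighbor 4: others sum to 58; max(0, 67 - 58) = 9.
Neighbor 5: others sum to 61; max(0, 67 - 61) = 6.
Total collected = 7 + 0 + 0 + 9 + 6 = 22.

22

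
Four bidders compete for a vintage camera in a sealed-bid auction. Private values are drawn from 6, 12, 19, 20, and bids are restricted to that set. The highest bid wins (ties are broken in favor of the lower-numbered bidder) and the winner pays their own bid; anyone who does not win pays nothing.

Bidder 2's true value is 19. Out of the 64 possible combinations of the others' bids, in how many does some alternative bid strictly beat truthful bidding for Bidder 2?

4

Others bid (6, 6, 6): truth gives 0; bid 12 gives 7 > 0. Violating.
Others bid (6, 6, 12): truth gives 0; bid 12 gives 7 > 0. Violating.
Others bid (6, 12, 6): truth gives 0; bid 12 gives 7 > 0. Violating.
Others bid (6, 12, 12): truth gives 0; bid 12 gives 7 > 0. Violating.
Others bid (6, 6, 19): truth gives 0; no alternative beats it.
Others bid (6, 6, 20): truth gives 0; no alternative beats it.
(Checking all 64 profiles: 4 have a profitable deviation, 60 do not.)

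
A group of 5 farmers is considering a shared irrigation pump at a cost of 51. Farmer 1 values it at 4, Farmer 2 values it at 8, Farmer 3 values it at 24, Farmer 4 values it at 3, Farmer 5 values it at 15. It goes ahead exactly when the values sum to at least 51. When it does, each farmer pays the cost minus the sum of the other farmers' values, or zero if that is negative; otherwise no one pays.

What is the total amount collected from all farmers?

Total value 54 ≥ cost 51, so it is built.
Farmer 1: others sum to 50; max(0, 51 - 50) = 1.
Farmer 2: others sum to 46; max(0, 51 - 46) = 5.
Farmer 3: others sum to 30; max(0, 51 - 30) = 21.
Farmer 4: others sum to 51; max(0, 51 - 51) = 0.
Farmer 5: others sum to 39; max(0, 51 - 39) = 12.
Total collected = 1 + 5 + 21 + 0 + 12 = 39.

39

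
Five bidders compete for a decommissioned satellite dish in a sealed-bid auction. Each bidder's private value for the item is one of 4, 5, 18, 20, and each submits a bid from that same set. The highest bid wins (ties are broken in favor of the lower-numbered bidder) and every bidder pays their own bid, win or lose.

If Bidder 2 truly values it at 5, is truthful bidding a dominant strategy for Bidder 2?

Consider the case where Bidder 1 bids 4, Bidder 3 bids 4, Bidder 4 bids 4 and Bidder 5 bids 18.
Truthful bid 5: loses but pays 5, utility -5.
Bid 4 instead: loses but pays 4, utility -4.
Since -4 > -5, bidding 4 is strictly better here, so truthful bidding is not dominant.

No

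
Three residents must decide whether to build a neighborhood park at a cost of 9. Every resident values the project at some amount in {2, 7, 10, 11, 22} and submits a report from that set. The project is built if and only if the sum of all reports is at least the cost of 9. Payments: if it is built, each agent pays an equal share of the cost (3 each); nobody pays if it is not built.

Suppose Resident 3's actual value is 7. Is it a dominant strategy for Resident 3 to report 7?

Yes

Check each profile of the others' reports and compare truth against every alternative report.
Others report (2, 2): truth gives 4, best alternative gives 4.
Others report (2, 7): truth gives 4, best alternative gives 4.
Others report (2, 10): truth gives 4, best alternative gives 4.
Others report (2, 11): truth gives 4, best alternative gives 4.
Others report (2, 22): truth gives 4, best alternative gives 4.
Others report (7, 2): truth gives 4, best alternative gives 4.
(Remaining 19 profiles checked similarly; truth is weakly best in each.)
In every case the truthful report is at least as good as any alternative, so it is a dominant strategy.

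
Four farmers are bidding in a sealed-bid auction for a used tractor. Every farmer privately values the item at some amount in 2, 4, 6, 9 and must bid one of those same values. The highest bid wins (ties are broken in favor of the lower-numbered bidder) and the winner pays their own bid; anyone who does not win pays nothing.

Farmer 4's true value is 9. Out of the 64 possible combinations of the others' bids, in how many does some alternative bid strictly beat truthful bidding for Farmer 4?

Others bid (2, 2, 2): truth gives 0; bid 4 gives 5 > 0. Violating.
Others bid (2, 2, 4): truth gives 0; bid 6 gives 3 > 0. Violating.
Others bid (2, 4, 2): truth gives 0; bid 6 gives 3 > 0. Violating.
Others bid (2, 4, 4): truth gives 0; bid 6 gives 3 > 0. Violating.
Others bid (2, 2, 6): truth gives 0; no alternative beats it.
Others bid (2, 2, 9): truth gives 0; no alternative beats it.
(Checking all 64 profiles: 8 have a profitable deviation, 56 do not.)

8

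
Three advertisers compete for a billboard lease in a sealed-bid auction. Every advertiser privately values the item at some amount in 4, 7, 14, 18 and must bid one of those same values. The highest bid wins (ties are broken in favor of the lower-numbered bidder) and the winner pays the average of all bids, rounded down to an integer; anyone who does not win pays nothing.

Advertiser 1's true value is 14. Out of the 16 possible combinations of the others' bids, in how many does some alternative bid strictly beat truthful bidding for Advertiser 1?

Others bid (4, 4): truth gives 7; bid 4 gives 10 > 7. Violating.
Others bid (4, 7): truth gives 6; bid 7 gives 8 > 6. Violating.
Others bid (4, 18): truth gives 0; bid 18 gives 1 > 0. Violating.
Others bid (7, 4): truth gives 6; bid 7 gives 8 > 6. Violating.
Others bid (4, 14): truth gives 4; no alternative beats it.
Others bid (7, 14): truth gives 3; no alternative beats it.
(Checking all 16 profiles: 6 have a profitable deviation, 10 do not.)

6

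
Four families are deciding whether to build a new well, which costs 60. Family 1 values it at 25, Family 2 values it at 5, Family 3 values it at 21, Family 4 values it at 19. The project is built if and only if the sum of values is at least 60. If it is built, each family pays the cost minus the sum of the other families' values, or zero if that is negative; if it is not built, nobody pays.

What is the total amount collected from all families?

Total value 70 ≥ cost 60, so it is built.
Family 1: others sum to 45; max(0, 60 - 45) = 15.
Family 2: others sum to 65; max(0, 60 - 65) = 0.
Family 3: others sum to 49; max(0, 60 - 49) = 11.
Family 4: others sum to 51; max(0, 60 - 51) = 9.
Total collected = 15 + 0 + 11 + 9 = 35.

35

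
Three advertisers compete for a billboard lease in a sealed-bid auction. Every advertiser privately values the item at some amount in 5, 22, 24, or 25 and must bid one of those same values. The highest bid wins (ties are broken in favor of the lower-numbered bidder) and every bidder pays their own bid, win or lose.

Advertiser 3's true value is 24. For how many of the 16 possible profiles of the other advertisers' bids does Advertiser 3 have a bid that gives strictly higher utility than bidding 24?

13

Others bid (5, 5): truth gives 0; bid 22 gives 2 > 0. Violating.
Others bid (5, 24): truth gives -24; bid 25 gives -1 > -24. Violating.
Others bid (5, 25): truth gives -24; bid 5 gives -5 > -24. Violating.
Others bid (22, 24): truth gives -24; bid 25 gives -1 > -24. Violating.
Others bid (5, 22): truth gives 0; no alternative beats it.
Others bid (22, 5): truth gives 0; no alternative beats it.
(Checking all 16 profiles: 13 have a profitable deviation, 3 do not.)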